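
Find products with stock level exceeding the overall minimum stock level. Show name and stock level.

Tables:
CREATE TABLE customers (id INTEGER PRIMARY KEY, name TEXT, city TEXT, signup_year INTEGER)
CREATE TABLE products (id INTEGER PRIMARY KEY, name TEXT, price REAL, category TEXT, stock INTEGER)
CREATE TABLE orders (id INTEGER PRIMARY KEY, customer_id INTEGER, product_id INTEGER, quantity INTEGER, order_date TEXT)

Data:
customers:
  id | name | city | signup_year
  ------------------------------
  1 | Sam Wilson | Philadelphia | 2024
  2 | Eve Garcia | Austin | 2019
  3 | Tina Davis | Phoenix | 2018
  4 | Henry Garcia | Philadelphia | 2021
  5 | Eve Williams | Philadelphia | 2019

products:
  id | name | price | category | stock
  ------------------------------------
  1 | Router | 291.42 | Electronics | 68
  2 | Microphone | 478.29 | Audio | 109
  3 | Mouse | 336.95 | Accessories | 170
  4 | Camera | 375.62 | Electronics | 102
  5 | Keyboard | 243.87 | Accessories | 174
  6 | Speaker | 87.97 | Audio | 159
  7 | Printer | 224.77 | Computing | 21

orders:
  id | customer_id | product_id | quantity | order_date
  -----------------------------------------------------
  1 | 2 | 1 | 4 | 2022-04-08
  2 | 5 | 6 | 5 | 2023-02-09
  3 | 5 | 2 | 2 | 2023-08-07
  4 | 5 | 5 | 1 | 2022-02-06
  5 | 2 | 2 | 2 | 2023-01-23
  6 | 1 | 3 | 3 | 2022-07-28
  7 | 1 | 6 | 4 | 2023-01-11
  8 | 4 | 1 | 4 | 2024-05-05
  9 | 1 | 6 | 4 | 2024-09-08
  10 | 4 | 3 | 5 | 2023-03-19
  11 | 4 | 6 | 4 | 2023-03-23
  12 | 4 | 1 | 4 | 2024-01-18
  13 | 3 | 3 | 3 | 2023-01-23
SELECT name, stock FROM products WHERE stock > (SELECT MIN(stock) FROM products)

Execution result:
name | stock
Router | 68
Microphone | 109
Mouse | 170
Camera | 102
Keyboard | 174
Speaker | 159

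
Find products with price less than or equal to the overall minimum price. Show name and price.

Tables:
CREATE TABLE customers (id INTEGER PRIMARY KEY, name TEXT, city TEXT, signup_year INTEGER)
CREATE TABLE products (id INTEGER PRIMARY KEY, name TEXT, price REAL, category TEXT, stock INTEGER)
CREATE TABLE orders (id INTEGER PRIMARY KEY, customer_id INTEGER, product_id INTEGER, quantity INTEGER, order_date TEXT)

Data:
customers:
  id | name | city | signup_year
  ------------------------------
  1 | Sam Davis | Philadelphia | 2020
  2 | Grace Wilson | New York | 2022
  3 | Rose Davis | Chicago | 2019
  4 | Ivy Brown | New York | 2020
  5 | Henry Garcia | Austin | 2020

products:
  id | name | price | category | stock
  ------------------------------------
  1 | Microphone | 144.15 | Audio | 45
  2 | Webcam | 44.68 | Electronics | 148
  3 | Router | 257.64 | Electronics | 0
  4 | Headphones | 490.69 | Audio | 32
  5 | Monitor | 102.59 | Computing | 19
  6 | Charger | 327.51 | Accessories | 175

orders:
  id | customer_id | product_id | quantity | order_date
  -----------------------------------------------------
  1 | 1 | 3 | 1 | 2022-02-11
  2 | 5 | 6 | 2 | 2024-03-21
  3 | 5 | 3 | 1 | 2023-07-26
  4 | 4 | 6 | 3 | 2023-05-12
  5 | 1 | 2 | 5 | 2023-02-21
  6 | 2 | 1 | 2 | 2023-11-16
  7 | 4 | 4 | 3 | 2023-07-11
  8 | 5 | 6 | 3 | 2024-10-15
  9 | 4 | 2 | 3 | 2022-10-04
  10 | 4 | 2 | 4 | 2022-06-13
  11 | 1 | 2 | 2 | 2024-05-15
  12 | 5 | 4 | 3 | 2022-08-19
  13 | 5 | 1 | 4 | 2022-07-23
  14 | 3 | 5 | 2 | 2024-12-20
SELECT name, price FROM products WHERE price <= (SELECT MIN(price) FROM products)

Execution result:
name | price
Webcam | 44.68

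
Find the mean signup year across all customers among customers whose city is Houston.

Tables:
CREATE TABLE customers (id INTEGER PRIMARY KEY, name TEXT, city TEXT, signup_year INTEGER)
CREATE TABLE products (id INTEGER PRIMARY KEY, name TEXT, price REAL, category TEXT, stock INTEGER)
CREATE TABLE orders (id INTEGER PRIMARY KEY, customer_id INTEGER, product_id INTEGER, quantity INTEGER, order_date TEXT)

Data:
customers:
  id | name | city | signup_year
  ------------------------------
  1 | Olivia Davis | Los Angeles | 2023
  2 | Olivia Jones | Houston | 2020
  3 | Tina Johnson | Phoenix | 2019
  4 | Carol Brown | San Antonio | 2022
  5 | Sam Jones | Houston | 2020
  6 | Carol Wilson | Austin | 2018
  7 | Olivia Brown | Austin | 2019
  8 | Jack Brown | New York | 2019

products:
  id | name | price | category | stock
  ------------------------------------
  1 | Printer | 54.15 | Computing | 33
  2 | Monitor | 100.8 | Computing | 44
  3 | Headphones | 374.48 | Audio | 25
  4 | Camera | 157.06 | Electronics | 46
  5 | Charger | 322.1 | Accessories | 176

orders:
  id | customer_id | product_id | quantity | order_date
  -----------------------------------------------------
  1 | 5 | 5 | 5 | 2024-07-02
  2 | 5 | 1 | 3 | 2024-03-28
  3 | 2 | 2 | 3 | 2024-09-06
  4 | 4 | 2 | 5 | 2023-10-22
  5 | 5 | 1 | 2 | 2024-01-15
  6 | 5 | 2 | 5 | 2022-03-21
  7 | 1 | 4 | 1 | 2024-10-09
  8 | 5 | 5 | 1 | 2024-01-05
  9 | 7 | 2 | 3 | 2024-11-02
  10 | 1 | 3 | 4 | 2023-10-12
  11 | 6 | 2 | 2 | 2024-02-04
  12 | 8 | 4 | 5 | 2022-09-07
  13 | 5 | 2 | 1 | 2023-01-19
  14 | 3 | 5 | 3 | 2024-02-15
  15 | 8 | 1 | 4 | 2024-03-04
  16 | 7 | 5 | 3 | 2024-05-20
SELECT AVG(signup_year) FROM customers WHERE city = 'Houston'

Execution result:
2020.00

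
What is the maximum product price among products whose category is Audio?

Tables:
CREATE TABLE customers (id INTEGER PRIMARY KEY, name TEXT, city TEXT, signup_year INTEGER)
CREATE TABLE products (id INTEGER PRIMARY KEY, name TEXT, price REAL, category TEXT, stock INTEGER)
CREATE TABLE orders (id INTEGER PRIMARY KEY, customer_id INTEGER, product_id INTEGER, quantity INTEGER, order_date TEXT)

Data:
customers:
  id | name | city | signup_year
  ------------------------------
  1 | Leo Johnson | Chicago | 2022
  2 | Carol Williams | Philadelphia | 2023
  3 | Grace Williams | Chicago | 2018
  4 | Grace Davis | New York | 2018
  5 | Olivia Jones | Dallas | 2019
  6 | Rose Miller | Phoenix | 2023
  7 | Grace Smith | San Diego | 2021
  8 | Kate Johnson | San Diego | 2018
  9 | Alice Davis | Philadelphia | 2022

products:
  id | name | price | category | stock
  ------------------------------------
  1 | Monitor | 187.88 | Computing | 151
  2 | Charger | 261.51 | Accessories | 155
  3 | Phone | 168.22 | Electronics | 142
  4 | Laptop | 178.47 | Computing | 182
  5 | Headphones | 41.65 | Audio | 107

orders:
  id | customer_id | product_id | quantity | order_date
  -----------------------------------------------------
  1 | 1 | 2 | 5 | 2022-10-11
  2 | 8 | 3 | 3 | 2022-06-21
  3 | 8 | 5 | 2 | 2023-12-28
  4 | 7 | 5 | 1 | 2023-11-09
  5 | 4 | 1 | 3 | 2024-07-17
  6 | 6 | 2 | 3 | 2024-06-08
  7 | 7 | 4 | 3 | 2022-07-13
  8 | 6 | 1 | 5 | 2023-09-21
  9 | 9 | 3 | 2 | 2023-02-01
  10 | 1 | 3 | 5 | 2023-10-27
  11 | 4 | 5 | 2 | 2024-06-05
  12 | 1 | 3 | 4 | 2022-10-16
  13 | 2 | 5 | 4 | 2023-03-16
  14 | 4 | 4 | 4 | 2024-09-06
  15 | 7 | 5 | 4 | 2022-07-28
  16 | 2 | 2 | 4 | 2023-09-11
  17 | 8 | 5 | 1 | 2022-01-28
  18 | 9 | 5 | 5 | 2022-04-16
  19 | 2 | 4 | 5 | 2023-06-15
SELECT MAX(price) FROM products WHERE category = 'Audio'

Execution result:
41.65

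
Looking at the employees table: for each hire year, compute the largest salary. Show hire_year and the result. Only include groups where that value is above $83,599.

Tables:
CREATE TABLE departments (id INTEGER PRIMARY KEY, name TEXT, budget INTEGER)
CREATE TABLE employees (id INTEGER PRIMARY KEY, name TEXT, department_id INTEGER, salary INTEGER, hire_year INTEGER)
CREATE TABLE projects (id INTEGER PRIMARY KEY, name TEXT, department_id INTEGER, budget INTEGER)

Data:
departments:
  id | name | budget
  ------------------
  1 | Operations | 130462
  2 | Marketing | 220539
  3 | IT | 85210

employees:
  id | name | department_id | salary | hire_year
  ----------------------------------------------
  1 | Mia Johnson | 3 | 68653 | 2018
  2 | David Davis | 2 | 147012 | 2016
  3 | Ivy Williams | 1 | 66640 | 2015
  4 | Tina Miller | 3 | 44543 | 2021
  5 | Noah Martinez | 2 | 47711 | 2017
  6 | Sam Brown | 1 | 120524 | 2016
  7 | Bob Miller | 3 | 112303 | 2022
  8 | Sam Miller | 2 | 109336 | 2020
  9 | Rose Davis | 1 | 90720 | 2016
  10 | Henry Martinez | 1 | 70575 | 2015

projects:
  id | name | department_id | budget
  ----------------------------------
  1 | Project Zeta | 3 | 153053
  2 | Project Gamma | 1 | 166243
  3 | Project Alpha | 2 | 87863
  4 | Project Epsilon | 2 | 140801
SELECT hire_year, MAX(salary) AS max_salary FROM employees GROUP BY hire_year HAVING MAX(salary) > 83599

Execution result:
hire_year | max_salary
2016 | 147012
2020 | 109336
2022 | 112303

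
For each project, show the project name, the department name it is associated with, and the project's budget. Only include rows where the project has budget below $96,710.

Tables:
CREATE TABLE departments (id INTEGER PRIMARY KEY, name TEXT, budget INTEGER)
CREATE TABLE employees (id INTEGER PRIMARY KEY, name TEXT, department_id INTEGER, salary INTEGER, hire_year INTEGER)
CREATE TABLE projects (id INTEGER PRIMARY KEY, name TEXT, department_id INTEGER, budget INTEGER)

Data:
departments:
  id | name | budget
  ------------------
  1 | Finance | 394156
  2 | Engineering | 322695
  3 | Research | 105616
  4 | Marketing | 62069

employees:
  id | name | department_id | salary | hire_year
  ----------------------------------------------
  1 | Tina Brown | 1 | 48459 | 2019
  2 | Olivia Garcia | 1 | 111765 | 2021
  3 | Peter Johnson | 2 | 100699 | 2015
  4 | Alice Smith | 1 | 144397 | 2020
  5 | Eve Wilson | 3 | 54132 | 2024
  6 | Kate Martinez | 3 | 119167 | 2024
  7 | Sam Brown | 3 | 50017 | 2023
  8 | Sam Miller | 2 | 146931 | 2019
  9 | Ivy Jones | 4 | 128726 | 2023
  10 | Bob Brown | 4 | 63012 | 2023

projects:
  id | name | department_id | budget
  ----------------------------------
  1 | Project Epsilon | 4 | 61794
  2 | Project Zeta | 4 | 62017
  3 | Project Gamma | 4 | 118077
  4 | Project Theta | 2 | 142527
SELECT c.name, p.name AS department, c.budget FROM projects c JOIN departments p ON c.department_id = p.id WHERE c.budget < 96710

Execution result:
name | department | budget
Project Epsilon | Marketing | 61794
Project Zeta | Marketing | 62017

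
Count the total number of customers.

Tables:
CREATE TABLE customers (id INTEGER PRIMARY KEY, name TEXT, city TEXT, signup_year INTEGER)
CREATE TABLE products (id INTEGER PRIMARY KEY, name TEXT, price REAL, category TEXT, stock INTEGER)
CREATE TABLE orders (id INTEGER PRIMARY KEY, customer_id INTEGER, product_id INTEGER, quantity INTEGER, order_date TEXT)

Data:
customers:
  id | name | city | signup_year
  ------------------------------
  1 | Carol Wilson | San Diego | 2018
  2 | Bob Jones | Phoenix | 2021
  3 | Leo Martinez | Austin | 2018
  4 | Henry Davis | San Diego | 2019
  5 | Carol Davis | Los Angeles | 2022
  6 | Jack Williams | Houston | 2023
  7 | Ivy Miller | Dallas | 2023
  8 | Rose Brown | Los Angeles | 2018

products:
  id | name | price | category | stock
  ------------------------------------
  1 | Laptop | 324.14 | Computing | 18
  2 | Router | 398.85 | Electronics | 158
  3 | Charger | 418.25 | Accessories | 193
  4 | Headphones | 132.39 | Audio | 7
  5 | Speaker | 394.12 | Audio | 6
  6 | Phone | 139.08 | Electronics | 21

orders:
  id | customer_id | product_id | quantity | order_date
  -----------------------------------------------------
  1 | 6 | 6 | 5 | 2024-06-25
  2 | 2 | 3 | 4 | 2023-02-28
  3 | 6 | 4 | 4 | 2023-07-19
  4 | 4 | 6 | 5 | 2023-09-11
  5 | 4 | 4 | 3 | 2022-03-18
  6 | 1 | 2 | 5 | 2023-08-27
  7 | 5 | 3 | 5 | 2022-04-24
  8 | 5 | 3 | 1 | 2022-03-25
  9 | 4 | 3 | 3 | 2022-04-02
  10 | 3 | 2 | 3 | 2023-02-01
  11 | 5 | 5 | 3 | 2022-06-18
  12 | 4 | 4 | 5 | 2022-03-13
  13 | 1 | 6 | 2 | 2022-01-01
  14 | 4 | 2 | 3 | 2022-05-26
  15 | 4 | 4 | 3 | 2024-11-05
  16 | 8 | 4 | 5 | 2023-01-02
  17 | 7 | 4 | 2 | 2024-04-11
SELECT COUNT(*) FROM customers

Execution result:
8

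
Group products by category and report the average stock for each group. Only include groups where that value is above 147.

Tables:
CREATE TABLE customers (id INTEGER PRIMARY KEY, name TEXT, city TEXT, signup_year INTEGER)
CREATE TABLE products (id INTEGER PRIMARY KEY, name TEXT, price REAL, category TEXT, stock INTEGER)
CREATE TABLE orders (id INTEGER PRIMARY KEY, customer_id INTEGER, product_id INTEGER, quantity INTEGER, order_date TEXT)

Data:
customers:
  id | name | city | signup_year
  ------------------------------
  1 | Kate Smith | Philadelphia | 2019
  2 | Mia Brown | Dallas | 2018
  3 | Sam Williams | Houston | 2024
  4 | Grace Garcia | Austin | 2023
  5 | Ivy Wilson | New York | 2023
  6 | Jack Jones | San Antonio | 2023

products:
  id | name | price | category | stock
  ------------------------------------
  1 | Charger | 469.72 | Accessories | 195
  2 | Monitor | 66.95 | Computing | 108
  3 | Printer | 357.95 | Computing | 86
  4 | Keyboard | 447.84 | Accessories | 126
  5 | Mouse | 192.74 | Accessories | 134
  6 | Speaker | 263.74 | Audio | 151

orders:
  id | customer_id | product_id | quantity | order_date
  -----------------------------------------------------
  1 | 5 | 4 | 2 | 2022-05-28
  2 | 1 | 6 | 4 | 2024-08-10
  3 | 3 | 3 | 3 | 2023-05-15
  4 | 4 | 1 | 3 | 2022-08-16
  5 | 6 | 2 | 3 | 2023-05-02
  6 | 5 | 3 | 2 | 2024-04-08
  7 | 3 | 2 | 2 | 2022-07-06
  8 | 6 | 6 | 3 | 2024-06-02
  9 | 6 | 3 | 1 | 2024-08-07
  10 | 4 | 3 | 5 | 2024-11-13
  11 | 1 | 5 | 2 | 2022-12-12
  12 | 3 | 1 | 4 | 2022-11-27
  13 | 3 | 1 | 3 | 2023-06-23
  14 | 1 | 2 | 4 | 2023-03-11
SELECT category, AVG(stock) AS avg_stock FROM products GROUP BY category HAVING AVG(stock) > 147

Execution result:
category | avg_stock
Accessories | 151.67
Audio | 151.00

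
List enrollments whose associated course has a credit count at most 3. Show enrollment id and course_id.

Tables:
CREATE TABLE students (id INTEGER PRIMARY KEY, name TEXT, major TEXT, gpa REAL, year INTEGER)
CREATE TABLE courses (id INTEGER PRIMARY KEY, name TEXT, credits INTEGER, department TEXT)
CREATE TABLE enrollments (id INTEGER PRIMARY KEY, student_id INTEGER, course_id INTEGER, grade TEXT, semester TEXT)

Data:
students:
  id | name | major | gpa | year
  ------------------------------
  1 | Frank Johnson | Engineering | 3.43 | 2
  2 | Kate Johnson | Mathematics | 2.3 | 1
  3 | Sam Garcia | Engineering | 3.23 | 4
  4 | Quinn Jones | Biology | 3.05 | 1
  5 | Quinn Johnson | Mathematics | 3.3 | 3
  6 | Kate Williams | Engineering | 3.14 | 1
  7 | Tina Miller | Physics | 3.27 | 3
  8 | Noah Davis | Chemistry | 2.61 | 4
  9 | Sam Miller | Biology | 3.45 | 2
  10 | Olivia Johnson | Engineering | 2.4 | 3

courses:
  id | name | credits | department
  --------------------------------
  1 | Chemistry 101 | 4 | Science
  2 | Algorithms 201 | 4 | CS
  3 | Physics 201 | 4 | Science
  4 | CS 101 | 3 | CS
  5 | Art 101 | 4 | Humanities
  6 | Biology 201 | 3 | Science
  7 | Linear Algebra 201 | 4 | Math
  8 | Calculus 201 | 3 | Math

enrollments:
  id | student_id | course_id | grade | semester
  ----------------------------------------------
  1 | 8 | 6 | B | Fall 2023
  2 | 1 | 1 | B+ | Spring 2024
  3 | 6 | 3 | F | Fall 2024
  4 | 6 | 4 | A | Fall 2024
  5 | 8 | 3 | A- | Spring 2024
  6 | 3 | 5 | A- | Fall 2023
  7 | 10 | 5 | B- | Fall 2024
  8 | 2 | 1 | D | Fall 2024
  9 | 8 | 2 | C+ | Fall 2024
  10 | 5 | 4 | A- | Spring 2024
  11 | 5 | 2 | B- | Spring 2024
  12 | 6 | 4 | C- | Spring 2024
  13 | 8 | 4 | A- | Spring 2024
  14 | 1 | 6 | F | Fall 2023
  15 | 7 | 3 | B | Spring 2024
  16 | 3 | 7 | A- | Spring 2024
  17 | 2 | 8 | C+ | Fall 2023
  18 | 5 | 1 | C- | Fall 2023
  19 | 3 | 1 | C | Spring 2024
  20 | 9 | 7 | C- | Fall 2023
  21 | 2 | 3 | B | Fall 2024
SELECT id, course_id FROM enrollments WHERE course_id IN (SELECT id FROM courses WHERE credits <= 3)

Execution result:
id | course_id
1 | 6
4 | 4
10 | 4
12 | 4
13 | 4
14 | 6
17 | 8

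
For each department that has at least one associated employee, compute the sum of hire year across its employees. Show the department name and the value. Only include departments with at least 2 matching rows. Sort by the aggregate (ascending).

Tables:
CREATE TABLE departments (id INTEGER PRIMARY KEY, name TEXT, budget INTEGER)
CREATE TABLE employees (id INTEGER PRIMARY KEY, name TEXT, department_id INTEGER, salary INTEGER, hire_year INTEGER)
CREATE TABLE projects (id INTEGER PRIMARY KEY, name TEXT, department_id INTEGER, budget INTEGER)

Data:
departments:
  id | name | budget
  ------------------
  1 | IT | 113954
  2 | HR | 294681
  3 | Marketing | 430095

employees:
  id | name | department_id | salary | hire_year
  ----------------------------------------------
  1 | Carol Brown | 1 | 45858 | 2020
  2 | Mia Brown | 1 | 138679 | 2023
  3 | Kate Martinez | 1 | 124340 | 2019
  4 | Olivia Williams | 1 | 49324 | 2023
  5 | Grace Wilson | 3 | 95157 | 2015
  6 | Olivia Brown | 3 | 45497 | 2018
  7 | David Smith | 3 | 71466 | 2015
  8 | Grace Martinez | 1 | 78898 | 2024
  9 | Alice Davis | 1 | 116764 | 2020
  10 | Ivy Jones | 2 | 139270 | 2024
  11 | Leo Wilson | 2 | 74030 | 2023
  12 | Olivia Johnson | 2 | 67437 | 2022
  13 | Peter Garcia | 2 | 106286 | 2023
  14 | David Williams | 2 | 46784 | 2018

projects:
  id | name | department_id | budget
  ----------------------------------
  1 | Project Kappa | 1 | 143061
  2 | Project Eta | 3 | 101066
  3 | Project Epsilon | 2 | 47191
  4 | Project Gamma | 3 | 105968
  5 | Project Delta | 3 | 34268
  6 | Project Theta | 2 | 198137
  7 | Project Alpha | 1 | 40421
SELECT p.name, SUM(c.hire_year) AS sum_hire_year FROM employees c JOIN departments p ON c.department_id = p.id GROUP BY p.id, p.name HAVING COUNT(*) >= 2 ORDER BY sum_hire_year ASC

Execution result:
name | sum_hire_year
Marketing | 6048
HR | 10110
IT | 12129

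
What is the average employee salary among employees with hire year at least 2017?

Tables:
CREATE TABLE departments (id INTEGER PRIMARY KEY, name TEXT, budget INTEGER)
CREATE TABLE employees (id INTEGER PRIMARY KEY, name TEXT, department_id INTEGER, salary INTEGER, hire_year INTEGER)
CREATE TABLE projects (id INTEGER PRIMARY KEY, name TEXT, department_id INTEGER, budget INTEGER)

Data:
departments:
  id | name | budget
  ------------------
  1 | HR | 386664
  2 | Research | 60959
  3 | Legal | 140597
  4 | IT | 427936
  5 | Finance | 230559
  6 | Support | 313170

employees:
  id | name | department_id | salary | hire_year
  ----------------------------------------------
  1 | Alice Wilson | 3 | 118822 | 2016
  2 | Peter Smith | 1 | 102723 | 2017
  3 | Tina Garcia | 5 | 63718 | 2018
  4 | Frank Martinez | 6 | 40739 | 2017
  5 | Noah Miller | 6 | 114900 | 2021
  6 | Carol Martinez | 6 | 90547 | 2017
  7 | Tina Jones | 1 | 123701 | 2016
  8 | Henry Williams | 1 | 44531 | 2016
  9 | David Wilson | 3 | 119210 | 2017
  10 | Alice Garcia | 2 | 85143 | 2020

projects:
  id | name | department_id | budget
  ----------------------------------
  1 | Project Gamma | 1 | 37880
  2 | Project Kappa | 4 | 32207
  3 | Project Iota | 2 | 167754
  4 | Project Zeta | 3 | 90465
SELECT AVG(salary) FROM employees WHERE hire_year >= 2017

Execution result:
88140.00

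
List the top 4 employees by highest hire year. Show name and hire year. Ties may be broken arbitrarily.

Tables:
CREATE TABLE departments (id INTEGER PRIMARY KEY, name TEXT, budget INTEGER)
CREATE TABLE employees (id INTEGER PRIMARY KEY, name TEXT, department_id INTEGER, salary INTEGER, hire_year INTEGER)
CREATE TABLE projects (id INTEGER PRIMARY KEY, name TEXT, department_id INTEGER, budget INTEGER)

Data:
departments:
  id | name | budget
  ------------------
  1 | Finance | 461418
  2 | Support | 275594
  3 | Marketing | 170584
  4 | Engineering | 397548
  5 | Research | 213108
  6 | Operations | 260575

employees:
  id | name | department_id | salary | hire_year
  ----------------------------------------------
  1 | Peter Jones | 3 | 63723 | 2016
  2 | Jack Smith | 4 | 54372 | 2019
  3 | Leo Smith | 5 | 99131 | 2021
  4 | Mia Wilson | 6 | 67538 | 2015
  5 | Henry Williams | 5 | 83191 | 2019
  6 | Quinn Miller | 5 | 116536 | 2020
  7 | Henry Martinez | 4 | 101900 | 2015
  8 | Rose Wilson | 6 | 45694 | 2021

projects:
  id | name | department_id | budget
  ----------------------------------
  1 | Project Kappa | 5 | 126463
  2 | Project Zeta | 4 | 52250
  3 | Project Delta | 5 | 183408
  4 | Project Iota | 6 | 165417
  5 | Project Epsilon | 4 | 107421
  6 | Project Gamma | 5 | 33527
SELECT name, hire_year FROM employees ORDER BY hire_year DESC LIMIT 4

Execution result:
name | hire_year
Leo Smith | 2021
Rose Wilson | 2021
Quinn Miller | 2020
Jack Smith | 2019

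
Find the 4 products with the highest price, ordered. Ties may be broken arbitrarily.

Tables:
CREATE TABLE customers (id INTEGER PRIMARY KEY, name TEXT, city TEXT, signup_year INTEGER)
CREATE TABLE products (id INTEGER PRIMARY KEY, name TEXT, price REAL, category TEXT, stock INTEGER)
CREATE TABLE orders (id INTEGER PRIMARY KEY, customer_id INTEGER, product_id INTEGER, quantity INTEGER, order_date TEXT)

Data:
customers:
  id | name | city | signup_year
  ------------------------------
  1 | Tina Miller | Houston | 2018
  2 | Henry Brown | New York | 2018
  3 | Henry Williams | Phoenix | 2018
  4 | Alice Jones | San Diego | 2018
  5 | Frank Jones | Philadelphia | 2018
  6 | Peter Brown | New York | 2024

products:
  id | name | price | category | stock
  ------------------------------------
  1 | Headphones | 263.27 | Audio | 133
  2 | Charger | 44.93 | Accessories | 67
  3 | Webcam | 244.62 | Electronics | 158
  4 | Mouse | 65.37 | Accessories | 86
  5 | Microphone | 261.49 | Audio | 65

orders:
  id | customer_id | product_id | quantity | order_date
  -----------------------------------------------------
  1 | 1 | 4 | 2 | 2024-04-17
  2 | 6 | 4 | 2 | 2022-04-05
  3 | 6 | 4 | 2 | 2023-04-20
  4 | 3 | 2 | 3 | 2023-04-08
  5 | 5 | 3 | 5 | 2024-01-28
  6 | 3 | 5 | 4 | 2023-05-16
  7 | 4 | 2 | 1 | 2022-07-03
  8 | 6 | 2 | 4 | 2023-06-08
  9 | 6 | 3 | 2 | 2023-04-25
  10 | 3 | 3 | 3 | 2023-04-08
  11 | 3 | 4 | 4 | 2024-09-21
SELECT name, price FROM products ORDER BY price DESC LIMIT 4

Execution result:
name | price
Headphones | 263.27
Microphone | 261.49
Webcam | 244.62
Mouse | 65.37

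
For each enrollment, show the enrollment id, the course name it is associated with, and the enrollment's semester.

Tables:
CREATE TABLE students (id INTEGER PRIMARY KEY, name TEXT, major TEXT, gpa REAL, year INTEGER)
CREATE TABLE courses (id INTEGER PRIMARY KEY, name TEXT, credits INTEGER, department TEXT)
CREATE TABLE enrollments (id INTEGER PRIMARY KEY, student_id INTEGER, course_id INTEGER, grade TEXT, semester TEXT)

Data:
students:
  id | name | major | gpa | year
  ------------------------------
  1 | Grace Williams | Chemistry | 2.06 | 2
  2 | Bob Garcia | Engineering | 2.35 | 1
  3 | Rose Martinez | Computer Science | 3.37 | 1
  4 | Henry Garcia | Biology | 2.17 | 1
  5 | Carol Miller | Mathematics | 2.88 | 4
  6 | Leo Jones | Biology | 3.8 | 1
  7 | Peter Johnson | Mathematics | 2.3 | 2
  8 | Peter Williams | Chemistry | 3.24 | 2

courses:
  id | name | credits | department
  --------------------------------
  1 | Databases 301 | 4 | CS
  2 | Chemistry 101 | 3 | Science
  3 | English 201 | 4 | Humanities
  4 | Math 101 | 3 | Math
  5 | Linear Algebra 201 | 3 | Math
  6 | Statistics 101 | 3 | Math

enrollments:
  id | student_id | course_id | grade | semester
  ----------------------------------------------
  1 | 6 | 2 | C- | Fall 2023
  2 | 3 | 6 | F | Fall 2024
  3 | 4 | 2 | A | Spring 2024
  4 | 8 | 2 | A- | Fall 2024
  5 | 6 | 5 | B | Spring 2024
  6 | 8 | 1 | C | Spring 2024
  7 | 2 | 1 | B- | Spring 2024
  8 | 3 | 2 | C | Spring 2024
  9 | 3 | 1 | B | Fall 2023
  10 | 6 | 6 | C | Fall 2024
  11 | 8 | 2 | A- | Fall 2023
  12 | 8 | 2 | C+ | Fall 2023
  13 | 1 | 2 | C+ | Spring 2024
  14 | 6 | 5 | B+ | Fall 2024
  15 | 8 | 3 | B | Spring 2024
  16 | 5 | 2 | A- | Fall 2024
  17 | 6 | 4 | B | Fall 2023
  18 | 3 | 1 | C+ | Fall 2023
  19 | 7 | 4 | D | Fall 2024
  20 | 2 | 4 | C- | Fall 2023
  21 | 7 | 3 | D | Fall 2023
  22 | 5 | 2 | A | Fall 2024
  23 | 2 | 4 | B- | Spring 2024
SELECT c.id, p.name AS course, c.semester FROM enrollments c JOIN courses p ON c.course_id = p.id

Execution result:
id | course | semester
1 | Chemistry 101 | Fall 2023
2 | Statistics 101 | Fall 2024
3 | Chemistry 101 | Spring 2024
4 | Chemistry 101 | Fall 2024
5 | Linear Algebra 201 | Spring 2024
6 | Databases 301 | Spring 2024
7 | Databases 301 | Spring 2024
8 | Chemistry 101 | Spring 2024
9 | Databases 301 | Fall 2023
10 | Statistics 101 | Fall 2024
11 | Chemistry 101 | Fall 2023
12 | Chemistry 101 | Fall 2023
13 | Chemistry 101 | Spring 2024
14 | Linear Algebra 201 | Fall 2024
15 | English 201 | Spring 2024
16 | Chemistry 101 | Fall 2024
17 | Math 101 | Fall 2023
18 | Databases 301 | Fall 2023
19 | Math 101 | Fall 2024
20 | Math 101 | Fall 2023
21 | English 201 | Fall 2023
22 | Chemistry 101 | Fall 2024
23 | Math 101 | Spring 2024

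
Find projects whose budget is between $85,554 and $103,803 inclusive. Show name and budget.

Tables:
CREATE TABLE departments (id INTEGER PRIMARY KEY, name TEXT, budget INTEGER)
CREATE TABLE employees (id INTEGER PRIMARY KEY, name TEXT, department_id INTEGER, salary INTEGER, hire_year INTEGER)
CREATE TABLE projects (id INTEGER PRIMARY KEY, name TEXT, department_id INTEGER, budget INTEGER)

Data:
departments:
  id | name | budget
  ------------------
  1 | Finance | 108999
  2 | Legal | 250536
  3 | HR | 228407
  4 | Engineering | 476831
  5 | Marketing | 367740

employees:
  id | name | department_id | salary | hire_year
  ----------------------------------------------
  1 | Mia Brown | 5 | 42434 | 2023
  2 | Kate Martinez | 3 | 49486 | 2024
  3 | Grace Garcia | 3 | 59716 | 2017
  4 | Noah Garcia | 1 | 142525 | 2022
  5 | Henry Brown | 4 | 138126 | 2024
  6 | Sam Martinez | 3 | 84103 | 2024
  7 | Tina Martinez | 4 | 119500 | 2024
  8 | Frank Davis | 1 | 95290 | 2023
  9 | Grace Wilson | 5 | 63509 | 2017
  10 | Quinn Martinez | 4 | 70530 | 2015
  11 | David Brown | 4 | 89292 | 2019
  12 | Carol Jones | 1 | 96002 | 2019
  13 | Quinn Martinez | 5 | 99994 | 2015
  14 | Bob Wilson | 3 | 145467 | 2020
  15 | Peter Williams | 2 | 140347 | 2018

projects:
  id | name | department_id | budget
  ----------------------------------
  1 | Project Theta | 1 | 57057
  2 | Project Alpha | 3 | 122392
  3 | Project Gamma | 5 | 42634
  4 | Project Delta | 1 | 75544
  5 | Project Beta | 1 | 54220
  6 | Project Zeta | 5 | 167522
SELECT name, budget FROM projects WHERE budget BETWEEN 85554 AND 103803

Execution result:
(no rows)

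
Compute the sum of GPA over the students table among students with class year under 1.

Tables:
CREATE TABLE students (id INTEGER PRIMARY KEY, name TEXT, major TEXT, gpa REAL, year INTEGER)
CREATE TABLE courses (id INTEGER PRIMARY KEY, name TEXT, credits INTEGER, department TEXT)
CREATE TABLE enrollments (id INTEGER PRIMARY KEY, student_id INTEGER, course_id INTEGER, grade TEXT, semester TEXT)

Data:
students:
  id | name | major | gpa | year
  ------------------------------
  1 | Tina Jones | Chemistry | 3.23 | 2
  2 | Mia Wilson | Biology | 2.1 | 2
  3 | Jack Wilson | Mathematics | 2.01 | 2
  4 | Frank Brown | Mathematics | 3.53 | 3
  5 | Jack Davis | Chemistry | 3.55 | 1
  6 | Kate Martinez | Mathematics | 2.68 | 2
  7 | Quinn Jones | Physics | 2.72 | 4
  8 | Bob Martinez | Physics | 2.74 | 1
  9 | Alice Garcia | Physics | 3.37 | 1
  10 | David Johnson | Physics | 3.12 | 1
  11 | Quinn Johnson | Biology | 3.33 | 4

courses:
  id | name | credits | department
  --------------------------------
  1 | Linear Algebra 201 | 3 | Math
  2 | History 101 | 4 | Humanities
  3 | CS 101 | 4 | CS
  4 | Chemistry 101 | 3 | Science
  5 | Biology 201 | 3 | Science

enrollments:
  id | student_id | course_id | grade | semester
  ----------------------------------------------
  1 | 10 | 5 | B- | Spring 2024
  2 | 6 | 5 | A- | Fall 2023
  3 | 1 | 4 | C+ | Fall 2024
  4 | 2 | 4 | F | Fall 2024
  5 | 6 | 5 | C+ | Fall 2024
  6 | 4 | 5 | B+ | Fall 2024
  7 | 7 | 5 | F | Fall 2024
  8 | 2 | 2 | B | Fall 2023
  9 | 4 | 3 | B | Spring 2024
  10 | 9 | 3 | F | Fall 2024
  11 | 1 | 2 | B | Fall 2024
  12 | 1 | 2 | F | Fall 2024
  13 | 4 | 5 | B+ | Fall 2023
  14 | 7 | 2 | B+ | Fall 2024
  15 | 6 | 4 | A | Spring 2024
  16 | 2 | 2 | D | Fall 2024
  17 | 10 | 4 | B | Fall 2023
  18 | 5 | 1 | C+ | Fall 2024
SELECT SUM(gpa) FROM students WHERE year < 1

Execution result:
NULL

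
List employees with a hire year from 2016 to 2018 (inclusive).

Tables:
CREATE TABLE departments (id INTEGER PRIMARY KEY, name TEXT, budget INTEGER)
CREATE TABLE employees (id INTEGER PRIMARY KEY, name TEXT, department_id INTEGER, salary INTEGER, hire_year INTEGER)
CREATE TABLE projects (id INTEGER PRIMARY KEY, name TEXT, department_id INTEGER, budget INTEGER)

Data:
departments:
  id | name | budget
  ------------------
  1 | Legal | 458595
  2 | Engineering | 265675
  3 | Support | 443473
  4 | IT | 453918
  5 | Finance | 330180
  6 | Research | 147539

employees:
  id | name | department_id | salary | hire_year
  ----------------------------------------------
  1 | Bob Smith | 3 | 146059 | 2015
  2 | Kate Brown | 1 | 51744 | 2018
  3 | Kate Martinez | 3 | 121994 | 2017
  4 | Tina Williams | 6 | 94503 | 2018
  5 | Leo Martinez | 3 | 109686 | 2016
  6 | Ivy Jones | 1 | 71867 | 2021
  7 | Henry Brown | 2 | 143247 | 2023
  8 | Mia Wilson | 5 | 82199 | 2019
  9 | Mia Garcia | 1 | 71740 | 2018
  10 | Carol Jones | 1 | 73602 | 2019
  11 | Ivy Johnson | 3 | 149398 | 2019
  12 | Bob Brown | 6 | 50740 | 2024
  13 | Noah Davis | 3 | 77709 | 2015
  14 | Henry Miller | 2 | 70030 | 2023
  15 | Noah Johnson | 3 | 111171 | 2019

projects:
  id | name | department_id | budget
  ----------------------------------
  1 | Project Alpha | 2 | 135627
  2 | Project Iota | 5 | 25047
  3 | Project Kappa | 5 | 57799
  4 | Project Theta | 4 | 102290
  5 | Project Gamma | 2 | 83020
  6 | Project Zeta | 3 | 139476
SELECT name, hire_year FROM employees WHERE hire_year BETWEEN 2016 AND 2018

Execution result:
name | hire_year
Kate Brown | 2018
Kate Martinez | 2017
Tina Williams | 2018
Leo Martinez | 2016
Mia Garcia | 2018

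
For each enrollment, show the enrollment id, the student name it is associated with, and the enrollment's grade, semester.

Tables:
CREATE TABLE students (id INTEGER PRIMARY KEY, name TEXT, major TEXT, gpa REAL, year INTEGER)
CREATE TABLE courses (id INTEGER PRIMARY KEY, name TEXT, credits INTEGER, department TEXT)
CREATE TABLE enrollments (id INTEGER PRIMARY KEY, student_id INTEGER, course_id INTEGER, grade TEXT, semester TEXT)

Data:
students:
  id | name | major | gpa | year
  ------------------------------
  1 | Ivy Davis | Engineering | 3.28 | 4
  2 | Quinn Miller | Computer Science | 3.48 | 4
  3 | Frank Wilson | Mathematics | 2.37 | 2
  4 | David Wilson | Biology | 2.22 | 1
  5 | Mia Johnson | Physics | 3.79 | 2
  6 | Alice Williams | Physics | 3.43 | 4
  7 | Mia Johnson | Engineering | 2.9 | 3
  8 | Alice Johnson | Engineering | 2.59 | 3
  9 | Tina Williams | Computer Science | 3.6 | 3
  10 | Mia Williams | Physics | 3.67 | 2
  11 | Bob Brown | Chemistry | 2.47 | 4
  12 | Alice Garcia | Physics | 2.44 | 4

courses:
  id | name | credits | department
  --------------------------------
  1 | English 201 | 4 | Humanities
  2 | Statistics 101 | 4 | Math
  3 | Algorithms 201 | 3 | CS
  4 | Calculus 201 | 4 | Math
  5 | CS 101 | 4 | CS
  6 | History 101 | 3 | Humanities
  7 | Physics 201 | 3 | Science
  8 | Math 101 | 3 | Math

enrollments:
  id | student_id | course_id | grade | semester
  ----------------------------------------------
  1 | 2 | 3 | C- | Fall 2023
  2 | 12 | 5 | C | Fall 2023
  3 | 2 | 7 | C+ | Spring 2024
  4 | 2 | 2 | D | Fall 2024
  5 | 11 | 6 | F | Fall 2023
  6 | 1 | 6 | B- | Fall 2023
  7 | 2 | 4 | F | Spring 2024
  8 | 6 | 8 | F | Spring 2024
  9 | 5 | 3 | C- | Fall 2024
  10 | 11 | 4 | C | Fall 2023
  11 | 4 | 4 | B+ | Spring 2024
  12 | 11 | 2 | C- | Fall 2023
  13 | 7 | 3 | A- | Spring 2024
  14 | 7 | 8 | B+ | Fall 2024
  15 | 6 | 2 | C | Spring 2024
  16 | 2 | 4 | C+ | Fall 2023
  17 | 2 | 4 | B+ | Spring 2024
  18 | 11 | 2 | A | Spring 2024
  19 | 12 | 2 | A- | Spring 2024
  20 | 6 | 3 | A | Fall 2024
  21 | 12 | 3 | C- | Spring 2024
SELECT c.id, p.name AS student, c.grade, c.semester FROM enrollments c JOIN students p ON c.student_id = p.id

Execution result:
id | student | grade | semester
1 | Quinn Miller | C- | Fall 2023
2 | Alice Garcia | C | Fall 2023
3 | Quinn Miller | C+ | Spring 2024
4 | Quinn Miller | D | Fall 2024
5 | Bob Brown | F | Fall 2023
6 | Ivy Davis | B- | Fall 2023
7 | Quinn Miller | F | Spring 2024
8 | Alice Williams | F | Spring 2024
9 | Mia Johnson | C- | Fall 2024
10 | Bob Brown | C | Fall 2023
11 | David Wilson | B+ | Spring 2024
12 | Bob Brown | C- | Fall 2023
13 | Mia Johnson | A- | Spring 2024
14 | Mia Johnson | B+ | Fall 2024
15 | Alice Williams | C | Spring 2024
16 | Quinn Miller | C+ | Fall 2023
17 | Quinn Miller | B+ | Spring 2024
18 | Bob Brown | A | Spring 2024
19 | Alice Garcia | A- | Spring 2024
20 | Alice Williams | A | Fall 2024
21 | Alice Garcia | C- | Spring 2024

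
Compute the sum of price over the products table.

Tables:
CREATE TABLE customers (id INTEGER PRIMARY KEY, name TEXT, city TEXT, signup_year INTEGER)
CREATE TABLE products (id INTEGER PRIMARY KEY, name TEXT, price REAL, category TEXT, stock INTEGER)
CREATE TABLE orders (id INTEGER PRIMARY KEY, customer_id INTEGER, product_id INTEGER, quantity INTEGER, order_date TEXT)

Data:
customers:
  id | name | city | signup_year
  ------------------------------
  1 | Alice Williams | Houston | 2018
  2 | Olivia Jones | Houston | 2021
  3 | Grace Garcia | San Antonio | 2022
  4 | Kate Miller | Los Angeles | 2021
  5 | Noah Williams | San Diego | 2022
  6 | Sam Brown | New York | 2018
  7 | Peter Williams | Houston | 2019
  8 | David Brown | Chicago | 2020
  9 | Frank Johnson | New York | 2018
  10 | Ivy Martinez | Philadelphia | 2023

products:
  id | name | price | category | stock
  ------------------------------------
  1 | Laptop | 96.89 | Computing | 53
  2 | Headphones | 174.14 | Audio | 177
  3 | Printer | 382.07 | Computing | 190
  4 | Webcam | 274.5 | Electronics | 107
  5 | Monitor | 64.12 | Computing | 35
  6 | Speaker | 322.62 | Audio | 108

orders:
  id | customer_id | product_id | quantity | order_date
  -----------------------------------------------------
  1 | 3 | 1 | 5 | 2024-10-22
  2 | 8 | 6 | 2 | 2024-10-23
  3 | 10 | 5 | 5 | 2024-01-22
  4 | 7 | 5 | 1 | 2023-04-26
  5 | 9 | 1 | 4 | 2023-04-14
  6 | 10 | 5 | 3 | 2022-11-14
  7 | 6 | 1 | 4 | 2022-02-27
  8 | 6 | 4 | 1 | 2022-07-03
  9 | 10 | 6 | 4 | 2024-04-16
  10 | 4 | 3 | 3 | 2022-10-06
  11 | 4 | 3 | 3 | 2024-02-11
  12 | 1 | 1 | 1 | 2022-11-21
SELECT SUM(price) FROM products

Execution result:
1314.34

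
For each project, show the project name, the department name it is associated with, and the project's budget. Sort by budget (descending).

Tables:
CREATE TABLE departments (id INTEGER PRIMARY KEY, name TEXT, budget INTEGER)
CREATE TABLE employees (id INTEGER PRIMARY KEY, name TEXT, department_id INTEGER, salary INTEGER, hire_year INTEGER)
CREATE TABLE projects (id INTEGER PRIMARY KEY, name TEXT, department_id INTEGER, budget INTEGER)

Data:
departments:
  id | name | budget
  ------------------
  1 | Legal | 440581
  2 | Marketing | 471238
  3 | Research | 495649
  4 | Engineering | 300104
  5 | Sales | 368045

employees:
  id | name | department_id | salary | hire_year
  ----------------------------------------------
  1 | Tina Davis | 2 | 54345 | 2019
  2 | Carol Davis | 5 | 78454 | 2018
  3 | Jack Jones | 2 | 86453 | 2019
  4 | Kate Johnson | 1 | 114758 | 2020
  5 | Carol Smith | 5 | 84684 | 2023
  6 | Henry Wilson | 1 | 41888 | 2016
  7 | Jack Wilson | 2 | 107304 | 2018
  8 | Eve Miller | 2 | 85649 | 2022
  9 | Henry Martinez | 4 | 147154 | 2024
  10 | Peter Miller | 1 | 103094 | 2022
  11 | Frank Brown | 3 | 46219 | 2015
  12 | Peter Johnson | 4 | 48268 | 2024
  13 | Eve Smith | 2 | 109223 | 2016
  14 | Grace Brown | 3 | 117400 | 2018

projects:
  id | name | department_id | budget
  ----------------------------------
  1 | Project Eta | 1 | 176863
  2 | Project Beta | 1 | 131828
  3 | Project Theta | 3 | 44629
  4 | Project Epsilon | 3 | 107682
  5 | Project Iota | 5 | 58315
SELECT c.name, p.name AS department, c.budget FROM projects c JOIN departments p ON c.department_id = p.id ORDER BY c.budget DESC

Execution result:
name | department | budget
Project Eta | Legal | 176863
Project Beta | Legal | 131828
Project Epsilon | Research | 107682
Project Iota | Sales | 58315
Project Theta | Research | 44629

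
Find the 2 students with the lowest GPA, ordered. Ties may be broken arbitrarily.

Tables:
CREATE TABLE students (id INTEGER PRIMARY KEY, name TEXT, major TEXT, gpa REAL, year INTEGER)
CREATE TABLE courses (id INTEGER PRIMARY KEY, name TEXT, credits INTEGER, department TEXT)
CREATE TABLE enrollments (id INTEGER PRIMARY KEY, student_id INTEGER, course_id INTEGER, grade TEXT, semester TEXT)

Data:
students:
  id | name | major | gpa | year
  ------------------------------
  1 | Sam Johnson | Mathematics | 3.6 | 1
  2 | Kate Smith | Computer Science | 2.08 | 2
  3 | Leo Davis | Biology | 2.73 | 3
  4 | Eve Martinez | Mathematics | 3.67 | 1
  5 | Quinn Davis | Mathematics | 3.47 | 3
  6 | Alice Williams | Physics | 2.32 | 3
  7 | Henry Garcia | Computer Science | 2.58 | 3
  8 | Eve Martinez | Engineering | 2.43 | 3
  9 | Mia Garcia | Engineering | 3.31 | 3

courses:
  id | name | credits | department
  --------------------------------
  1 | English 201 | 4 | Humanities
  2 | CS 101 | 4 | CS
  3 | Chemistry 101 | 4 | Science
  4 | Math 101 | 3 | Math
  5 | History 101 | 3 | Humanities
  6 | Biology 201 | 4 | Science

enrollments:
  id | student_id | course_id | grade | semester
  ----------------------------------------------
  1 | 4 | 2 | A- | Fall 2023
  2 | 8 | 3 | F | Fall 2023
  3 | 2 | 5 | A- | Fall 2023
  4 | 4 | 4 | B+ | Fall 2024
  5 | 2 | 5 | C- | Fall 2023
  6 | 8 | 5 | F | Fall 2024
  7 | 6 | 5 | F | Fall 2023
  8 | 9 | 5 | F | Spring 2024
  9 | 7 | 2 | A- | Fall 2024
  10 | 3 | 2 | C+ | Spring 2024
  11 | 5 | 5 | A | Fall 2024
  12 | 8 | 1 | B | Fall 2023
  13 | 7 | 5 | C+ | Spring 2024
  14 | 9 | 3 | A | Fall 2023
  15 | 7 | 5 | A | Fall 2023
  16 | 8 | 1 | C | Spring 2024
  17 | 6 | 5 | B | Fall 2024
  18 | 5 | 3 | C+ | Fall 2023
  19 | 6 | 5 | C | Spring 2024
SELECT name, gpa FROM students ORDER BY gpa ASC LIMIT 2

Execution result:
name | gpa
Kate Smith | 2.08
Alice Williams | 2.32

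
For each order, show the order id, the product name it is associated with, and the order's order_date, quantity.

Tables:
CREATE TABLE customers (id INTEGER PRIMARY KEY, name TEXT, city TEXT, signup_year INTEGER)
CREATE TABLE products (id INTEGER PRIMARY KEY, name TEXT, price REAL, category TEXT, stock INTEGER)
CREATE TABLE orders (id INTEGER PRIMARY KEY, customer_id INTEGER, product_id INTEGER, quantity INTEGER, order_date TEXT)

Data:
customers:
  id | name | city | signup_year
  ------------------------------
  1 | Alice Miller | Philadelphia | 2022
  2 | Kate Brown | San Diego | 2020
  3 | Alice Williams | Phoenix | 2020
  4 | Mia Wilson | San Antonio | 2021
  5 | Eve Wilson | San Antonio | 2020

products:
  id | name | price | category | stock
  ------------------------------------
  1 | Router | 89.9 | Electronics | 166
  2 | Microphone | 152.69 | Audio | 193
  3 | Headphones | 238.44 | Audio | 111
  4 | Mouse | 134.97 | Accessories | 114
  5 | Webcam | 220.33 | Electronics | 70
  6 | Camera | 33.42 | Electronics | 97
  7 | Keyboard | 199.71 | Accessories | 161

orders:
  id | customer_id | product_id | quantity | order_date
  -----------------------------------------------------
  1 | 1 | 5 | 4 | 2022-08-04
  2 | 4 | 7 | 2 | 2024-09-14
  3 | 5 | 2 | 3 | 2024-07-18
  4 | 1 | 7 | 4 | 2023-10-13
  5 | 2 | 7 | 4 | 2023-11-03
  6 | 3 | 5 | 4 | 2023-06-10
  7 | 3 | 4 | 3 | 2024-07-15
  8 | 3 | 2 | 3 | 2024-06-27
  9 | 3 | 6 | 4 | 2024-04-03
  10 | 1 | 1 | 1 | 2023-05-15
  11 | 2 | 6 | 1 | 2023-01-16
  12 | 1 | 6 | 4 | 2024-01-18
SELECT c.id, p.name AS product, c.order_date, c.quantity FROM orders c JOIN products p ON c.product_id = p.id

Execution result:
id | product | order_date | quantity
1 | Webcam | 2022-08-04 | 4
2 | Keyboard | 2024-09-14 | 2
3 | Microphone | 2024-07-18 | 3
4 | Keyboard | 2023-10-13 | 4
5 | Keyboard | 2023-11-03 | 4
6 | Webcam | 2023-06-10 | 4
7 | Mouse | 2024-07-15 | 3
8 | Microphone | 2024-06-27 | 3
9 | Camera | 2024-04-03 | 4
10 | Router | 2023-05-15 | 1
11 | Camera | 2023-01-16 | 1
12 | Camera | 2024-01-18 | 4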